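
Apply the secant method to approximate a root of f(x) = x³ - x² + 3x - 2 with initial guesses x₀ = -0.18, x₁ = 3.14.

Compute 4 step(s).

f(x) = x³ - x² + 3x - 2
x₀ = -0.18, x₁ = 3.14

Secant formula: x_{n+1} = x_n - f(x_n)(x_n - x_{n-1})/(f(x_n) - f(x_{n-1}))

Iteration 1:
  f(-0.180000) = -2.578232
  f(3.140000) = 28.519544
  x_2 = 3.140000 - 28.519544×(3.140000 - (-0.180000))/(28.519544 - (-2.578232))
       = 0.095252
Iteration 2:
  f(3.140000) = 28.519544
  f(0.095252) = -1.722452
  x_3 = 0.095252 - (-1.722452)×(0.095252 - 3.140000)/(-1.722452 - 28.519544)
       = 0.268668
Iteration 3:
  f(0.095252) = -1.722452
  f(0.268668) = -1.246786
  x_4 = 0.268668 - (-1.246786)×(0.268668 - 0.095252)/(-1.246786 - (-1.722452))
       = 0.723214
Iteration 4:
  f(0.268668) = -1.246786
  f(0.723214) = 0.024871
  x_5 = 0.723214 - 0.024871×(0.723214 - 0.268668)/(0.024871 - (-1.246786))
       = 0.714324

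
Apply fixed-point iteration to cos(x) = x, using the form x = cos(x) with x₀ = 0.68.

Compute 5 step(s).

Equation: cos(x) = x
Fixed-point form: x = cos(x)
x₀ = 0.68

x_1 = g(0.680000) = 0.777573
x_2 = g(0.777573) = 0.712618
x_3 = g(0.712618) = 0.756652
x_4 = g(0.756652) = 0.727138
x_5 = g(0.727138) = 0.747080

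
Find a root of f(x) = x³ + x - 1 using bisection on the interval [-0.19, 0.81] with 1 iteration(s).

f(x) = x³ + x - 1
Initial interval: [-0.19, 0.81]

Iteration 1:
  c_1 = (-0.190000 + 0.810000)/2 = 0.310000
  f(c_1) = f(0.310000) = -0.660209
  f(a) × f(c) ≥ 0, new interval: [0.310000, 0.810000]

After 1 iteration(s), the approximation is c_1 = 0.310000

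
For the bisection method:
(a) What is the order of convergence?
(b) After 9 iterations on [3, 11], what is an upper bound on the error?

(a) Bisection has linear (order 1) convergence; the error is halved each step.

(b) Error bound = (b-a)/2^n = (11 - 3)/2^{9}
    = 8/2^{9}

(a) 1 (linear); (b) error ≤ 1.56e-02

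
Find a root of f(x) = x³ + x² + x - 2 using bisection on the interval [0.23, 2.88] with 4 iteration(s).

f(x) = x³ + x² + x - 2
Initial interval: [0.23, 2.88]

Iteration 1:
  c_1 = (0.230000 + 2.880000)/2 = 1.555000
  f(c_1) = f(1.555000) = 5.733054
  f(a) × f(c) < 0, new interval: [0.230000, 1.555000]
Iteration 2:
  c_2 = (0.230000 + 1.555000)/2 = 0.892500
  f(c_2) = f(0.892500) = 0.399983
  f(a) × f(c) < 0, new interval: [0.230000, 0.892500]
Iteration 3:
  c_3 = (0.230000 + 0.892500)/2 = 0.561250
  f(c_3) = f(0.561250) = -0.946954
  f(a) × f(c) ≥ 0, new interval: [0.561250, 0.892500]
Iteration 4:
  c_4 = (0.561250 + 0.892500)/2 = 0.726875
  f(c_4) = f(0.726875) = -0.360735
  f(a) × f(c) ≥ 0, new interval: [0.726875, 0.892500]

After 4 iteration(s), the approximation is c_4 = 0.726875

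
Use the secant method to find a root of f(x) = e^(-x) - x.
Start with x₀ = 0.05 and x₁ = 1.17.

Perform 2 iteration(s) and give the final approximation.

f(x) = e^(-x) - x
x₀ = 0.05, x₁ = 1.17

Secant formula: x_{n+1} = x_n - f(x_n)(x_n - x_{n-1})/(f(x_n) - f(x_{n-1}))

Iteration 1:
  f(0.050000) = 0.901229
  f(1.170000) = -0.859633
  x_2 = 1.170000 - (-0.859633)×(1.170000 - 0.050000)/(-0.859633 - 0.901229)
       = 0.623229
Iteration 2:
  f(1.170000) = -0.859633
  f(0.623229) = -0.087018
  x_3 = 0.623229 - (-0.087018)×(0.623229 - 1.170000)/(-0.087018 - (-0.859633))
       = 0.561647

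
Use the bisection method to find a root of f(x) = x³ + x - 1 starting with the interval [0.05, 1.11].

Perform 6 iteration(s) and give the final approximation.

f(x) = x³ + x - 1
Initial interval: [0.05, 1.11]

Iteration 1:
  c_1 = (0.050000 + 1.110000)/2 = 0.580000
  f(c_1) = f(0.580000) = -0.224888
  f(a) × f(c) ≥ 0, new interval: [0.580000, 1.110000]
Iteration 2:
  c_2 = (0.580000 + 1.110000)/2 = 0.845000
  f(c_2) = f(0.845000) = 0.448351
  f(a) × f(c) < 0, new interval: [0.580000, 0.845000]
Iteration 3:
  c_3 = (0.580000 + 0.845000)/2 = 0.712500
  f(c_3) = f(0.712500) = 0.074205
  f(a) × f(c) < 0, new interval: [0.580000, 0.712500]
Iteration 4:
  c_4 = (0.580000 + 0.712500)/2 = 0.646250
  f(c_4) = f(0.646250) = -0.083851
  f(a) × f(c) ≥ 0, new interval: [0.646250, 0.712500]
Iteration 5:
  c_5 = (0.646250 + 0.712500)/2 = 0.679375
  f(c_5) = f(0.679375) = -0.007059
  f(a) × f(c) ≥ 0, new interval: [0.679375, 0.712500]
Iteration 6:
  c_6 = (0.679375 + 0.712500)/2 = 0.695938
  f(c_6) = f(0.695938) = 0.033000
  f(a) × f(c) < 0, new interval: [0.679375, 0.695938]

After 6 iteration(s), the approximation is c_6 = 0.695938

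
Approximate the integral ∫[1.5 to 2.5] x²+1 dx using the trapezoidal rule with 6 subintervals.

f(x) = x²+1
a = 1.5, b = 2.5, n = 6
h = (b - a)/n = 0.166667

Trapezoidal rule: (h/2)[f(x₀) + 2f(x₁) + 2f(x₂) + ... + f(xₙ)]

x_0 = 1.5000, f(x_0) = 3.250000, coefficient = 1
x_1 = 1.6667, f(x_1) = 3.777778, coefficient = 2
x_2 = 1.8333, f(x_2) = 4.361111, coefficient = 2
x_3 = 2.0000, f(x_3) = 5.000000, coefficient = 2
x_4 = 2.1667, f(x_4) = 5.694444, coefficient = 2
x_5 = 2.3333, f(x_5) = 6.444444, coefficient = 2
x_6 = 2.5000, f(x_6) = 7.250000, coefficient = 1

I ≈ (0.166667/2) × 61.055556 = 5.087963
Exact value: 5.083333
Error: 0.004630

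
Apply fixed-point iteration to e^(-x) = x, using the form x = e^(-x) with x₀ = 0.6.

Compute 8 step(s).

Equation: e^(-x) = x
Fixed-point form: x = e^(-x)
x₀ = 0.6

x_1 = g(0.600000) = 0.548812
x_2 = g(0.548812) = 0.577636
x_3 = g(0.577636) = 0.561224
x_4 = g(0.561224) = 0.570511
x_5 = g(0.570511) = 0.565237
x_6 = g(0.565237) = 0.568226
x_7 = g(0.568226) = 0.566530
x_8 = g(0.566530) = 0.567491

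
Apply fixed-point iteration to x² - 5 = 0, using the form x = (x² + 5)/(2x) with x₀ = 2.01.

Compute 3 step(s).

Equation: x² - 5 = 0
Fixed-point form: x = (x² + 5)/(2x)
x₀ = 2.01

x_1 = g(2.010000) = 2.248781
x_2 = g(2.248781) = 2.236104
x_3 = g(2.236104) = 2.236068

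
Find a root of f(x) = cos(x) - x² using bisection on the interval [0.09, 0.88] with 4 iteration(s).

f(x) = cos(x) - x²
Initial interval: [0.09, 0.88]

Iteration 1:
  c_1 = (0.090000 + 0.880000)/2 = 0.485000
  f(c_1) = f(0.485000) = 0.649450
  f(a) × f(c) ≥ 0, new interval: [0.485000, 0.880000]
Iteration 2:
  c_2 = (0.485000 + 0.880000)/2 = 0.682500
  f(c_2) = f(0.682500) = 0.310192
  f(a) × f(c) ≥ 0, new interval: [0.682500, 0.880000]
Iteration 3:
  c_3 = (0.682500 + 0.880000)/2 = 0.781250
  f(c_3) = f(0.781250) = 0.099682
  f(a) × f(c) ≥ 0, new interval: [0.781250, 0.880000]
Iteration 4:
  c_4 = (0.781250 + 0.880000)/2 = 0.830625
  f(c_4) = f(0.830625) = -0.015523
  f(a) × f(c) < 0, new interval: [0.781250, 0.830625]

After 4 iteration(s), the approximation is c_4 = 0.830625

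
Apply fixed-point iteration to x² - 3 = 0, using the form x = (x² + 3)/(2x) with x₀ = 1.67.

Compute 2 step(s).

Equation: x² - 3 = 0
Fixed-point form: x = (x² + 3)/(2x)
x₀ = 1.67

x_1 = g(1.670000) = 1.733204
x_2 = g(1.733204) = 1.732051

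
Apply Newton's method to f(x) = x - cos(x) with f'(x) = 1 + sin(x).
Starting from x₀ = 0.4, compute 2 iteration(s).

f(x) = x - cos(x)
f'(x) = 1 + sin(x)
x₀ = 0.4

Newton-Raphson formula: x_{n+1} = x_n - f(x_n)/f'(x_n)

Iteration 1:
  f(0.400000) = -0.521061
  f'(0.400000) = 1.389418
  x_1 = 0.400000 - (-0.521061)/1.389418 = 0.775021
Iteration 2:
  f(0.775021) = 0.060615
  f'(0.775021) = 1.699731
  x_2 = 0.775021 - 0.060615/1.699731 = 0.739360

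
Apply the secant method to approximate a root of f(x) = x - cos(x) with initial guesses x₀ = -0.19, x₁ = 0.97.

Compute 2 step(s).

f(x) = x - cos(x)
x₀ = -0.19, x₁ = 0.97

Secant formula: x_{n+1} = x_n - f(x_n)(x_n - x_{n-1})/(f(x_n) - f(x_{n-1}))

Iteration 1:
  f(-0.190000) = -1.172004
  f(0.970000) = 0.404700
  x_2 = 0.970000 - 0.404700×(0.970000 - (-0.190000))/(0.404700 - (-1.172004))
       = 0.672257
Iteration 2:
  f(0.970000) = 0.404700
  f(0.672257) = -0.110161
  x_3 = 0.672257 - (-0.110161)×(0.672257 - 0.970000)/(-0.110161 - 0.404700)
       = 0.735963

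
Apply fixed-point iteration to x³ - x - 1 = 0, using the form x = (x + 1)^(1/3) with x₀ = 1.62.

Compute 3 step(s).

Equation: x³ - x - 1 = 0
Fixed-point form: x = (x + 1)^(1/3)
x₀ = 1.62

x_1 = g(1.620000) = 1.378586
x_2 = g(1.378586) = 1.334872
x_3 = g(1.334872) = 1.326644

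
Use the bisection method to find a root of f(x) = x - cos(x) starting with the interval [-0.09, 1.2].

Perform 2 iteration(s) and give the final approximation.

f(x) = x - cos(x)
Initial interval: [-0.09, 1.2]

Iteration 1:
  c_1 = (-0.090000 + 1.200000)/2 = 0.555000
  f(c_1) = f(0.555000) = -0.294900
  f(a) × f(c) ≥ 0, new interval: [0.555000, 1.200000]
Iteration 2:
  c_2 = (0.555000 + 1.200000)/2 = 0.877500
  f(c_2) = f(0.877500) = 0.238424
  f(a) × f(c) < 0, new interval: [0.555000, 0.877500]

After 2 iteration(s), the approximation is c_2 = 0.877500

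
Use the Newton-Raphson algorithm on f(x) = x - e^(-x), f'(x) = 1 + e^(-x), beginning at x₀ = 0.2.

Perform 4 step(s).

f(x) = x - e^(-x)
f'(x) = 1 + e^(-x)
x₀ = 0.2

Newton-Raphson formula: x_{n+1} = x_n - f(x_n)/f'(x_n)

Iteration 1:
  f(0.200000) = -0.618731
  f'(0.200000) = 1.818731
  x_1 = 0.200000 - (-0.618731)/1.818731 = 0.540199
Iteration 2:
  f(0.540199) = -0.042433
  f'(0.540199) = 1.582632
  x_2 = 0.540199 - (-0.042433)/1.582632 = 0.567011
Iteration 3:
  f(0.567011) = -0.000208
  f'(0.567011) = 1.567218
  x_3 = 0.567011 - (-0.000208)/1.567218 = 0.567143
Iteration 4:
  f(0.567143) = 0.000000
  f'(0.567143) = 1.567143
  x_4 = 0.567143 - 0.000000/1.567143 = 0.567143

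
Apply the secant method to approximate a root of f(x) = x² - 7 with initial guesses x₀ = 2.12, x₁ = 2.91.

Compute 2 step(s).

f(x) = x² - 7
x₀ = 2.12, x₁ = 2.91

Secant formula: x_{n+1} = x_n - f(x_n)(x_n - x_{n-1})/(f(x_n) - f(x_{n-1}))

Iteration 1:
  f(2.120000) = -2.505600
  f(2.910000) = 1.468100
  x_2 = 2.910000 - 1.468100×(2.910000 - 2.120000)/(1.468100 - (-2.505600))
       = 2.618131
Iteration 2:
  f(2.910000) = 1.468100
  f(2.618131) = -0.145389
  x_3 = 2.618131 - (-0.145389)×(2.618131 - 2.910000)/(-0.145389 - 1.468100)
       = 2.644431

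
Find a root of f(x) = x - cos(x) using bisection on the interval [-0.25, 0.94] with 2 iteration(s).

f(x) = x - cos(x)
Initial interval: [-0.25, 0.94]

Iteration 1:
  c_1 = (-0.250000 + 0.940000)/2 = 0.345000
  f(c_1) = f(0.345000) = -0.596075
  f(a) × f(c) ≥ 0, new interval: [0.345000, 0.940000]
Iteration 2:
  c_2 = (0.345000 + 0.940000)/2 = 0.642500
  f(c_2) = f(0.642500) = -0.158100
  f(a) × f(c) ≥ 0, new interval: [0.642500, 0.940000]

After 2 iteration(s), the approximation is c_2 = 0.642500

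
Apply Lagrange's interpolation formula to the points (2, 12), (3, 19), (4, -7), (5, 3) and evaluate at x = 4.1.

Lagrange interpolation formula:
P(x) = Σ yᵢ × Lᵢ(x)
where Lᵢ(x) = Π_{j≠i} (x - xⱼ)/(xᵢ - xⱼ)

L_0(4.1) = (4.1 - 3)/(2 - 3) × (4.1 - 4)/(2 - 4) × (4.1 - 5)/(2 - 5) = 0.016500
L_1(4.1) = (4.1 - 2)/(3 - 2) × (4.1 - 4)/(3 - 4) × (4.1 - 5)/(3 - 5) = -0.094500
L_2(4.1) = (4.1 - 2)/(4 - 2) × (4.1 - 3)/(4 - 3) × (4.1 - 5)/(4 - 5) = 1.039500
L_3(4.1) = (4.1 - 2)/(5 - 2) × (4.1 - 3)/(5 - 3) × (4.1 - 4)/(5 - 4) = 0.038500

P(4.1) = 12×L_0(4.1) + 19×L_1(4.1) + (-7)×L_2(4.1) + 3×L_3(4.1)
P(4.1) = -8.758500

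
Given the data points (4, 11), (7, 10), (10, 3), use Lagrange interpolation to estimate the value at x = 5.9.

Lagrange interpolation formula:
P(x) = Σ yᵢ × Lᵢ(x)
where Lᵢ(x) = Π_{j≠i} (x - xⱼ)/(xᵢ - xⱼ)

L_0(5.9) = (5.9 - 7)/(4 - 7) × (5.9 - 10)/(4 - 10) = 0.250556
L_1(5.9) = (5.9 - 4)/(7 - 4) × (5.9 - 10)/(7 - 10) = 0.865556
L_2(5.9) = (5.9 - 4)/(10 - 4) × (5.9 - 7)/(10 - 7) = -0.116111

P(5.9) = 11×L_0(5.9) + 10×L_1(5.9) + 3×L_2(5.9)
P(5.9) = 11.063333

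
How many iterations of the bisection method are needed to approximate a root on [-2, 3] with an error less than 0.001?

We need (b-a)/2^n ≤ 0.001
(3 - (-2))/2^n ≤ 0.001
5/2^n ≤ 0.001
2^n ≥ 5000
n ≥ log₂(5000) = 12.29
n ≥ 13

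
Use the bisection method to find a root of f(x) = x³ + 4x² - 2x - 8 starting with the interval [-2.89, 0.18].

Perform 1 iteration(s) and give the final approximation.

f(x) = x³ + 4x² - 2x - 8
Initial interval: [-2.89, 0.18]

Iteration 1:
  c_1 = (-2.890000 + 0.180000)/2 = -1.355000
  f(c_1) = f(-1.355000) = -0.433714
  f(a) × f(c) < 0, new interval: [-2.890000, -1.355000]

After 1 iteration(s), the approximation is c_1 = -1.355000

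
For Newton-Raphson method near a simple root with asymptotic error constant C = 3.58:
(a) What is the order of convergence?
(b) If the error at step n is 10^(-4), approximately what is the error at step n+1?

(a) Newton-Raphson has quadratic (order 2) convergence near simple roots.
    This means |e_{n+1}| ≈ C|e_n|².

(b) With |e_n| = 10^(-4) and C = 3.58:
    |e_{n+1}| ≈ 3.58 × (10^(-4))² = 3.58 × 10^(-8)

(a) 2 (quadratic); (b) |e_{n+1}| ≈ 3.580e-08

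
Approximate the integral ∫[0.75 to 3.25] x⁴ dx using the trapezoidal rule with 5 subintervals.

f(x) = x⁴
a = 0.75, b = 3.25, n = 5
h = (b - a)/n = 0.500000

Trapezoidal rule: (h/2)[f(x₀) + 2f(x₁) + 2f(x₂) + ... + f(xₙ)]

x_0 = 0.7500, f(x_0) = 0.316406, coefficient = 1
x_1 = 1.2500, f(x_1) = 2.441406, coefficient = 2
x_2 = 1.7500, f(x_2) = 9.378906, coefficient = 2
x_3 = 2.2500, f(x_3) = 25.628906, coefficient = 2
x_4 = 2.7500, f(x_4) = 57.191406, coefficient = 2
x_5 = 3.2500, f(x_5) = 111.566406, coefficient = 1

I ≈ (0.500000/2) × 301.164062 = 75.291016
Exact value: 72.470703
Error: 2.820312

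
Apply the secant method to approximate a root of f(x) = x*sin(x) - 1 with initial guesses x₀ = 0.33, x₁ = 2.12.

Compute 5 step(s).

f(x) = x*sin(x) - 1
x₀ = 0.33, x₁ = 2.12

Secant formula: x_{n+1} = x_n - f(x_n)(x_n - x_{n-1})/(f(x_n) - f(x_{n-1}))

Iteration 1:
  f(0.330000) = -0.893066
  f(2.120000) = 0.808234
  x_2 = 2.120000 - 0.808234×(2.120000 - 0.330000)/(0.808234 - (-0.893066))
       = 1.269627
Iteration 2:
  f(2.120000) = 0.808234
  f(1.269627) = 0.212482
  x_3 = 1.269627 - 0.212482×(1.269627 - 2.120000)/(0.212482 - 0.808234)
       = 0.966332
Iteration 3:
  f(1.269627) = 0.212482
  f(0.966332) = -0.204896
  x_4 = 0.966332 - (-0.204896)×(0.966332 - 1.269627)/(-0.204896 - 0.212482)
       = 1.115223
Iteration 4:
  f(0.966332) = -0.204896
  f(1.115223) = 0.001481
  x_5 = 1.115223 - 0.001481×(1.115223 - 0.966332)/(0.001481 - (-0.204896))
       = 1.114155
Iteration 5:
  f(1.115223) = 0.001481
  f(1.114155) = -0.000003
  x_6 = 1.114155 - (-0.000003)×(1.114155 - 1.115223)/(-0.000003 - 0.001481)
       = 1.114157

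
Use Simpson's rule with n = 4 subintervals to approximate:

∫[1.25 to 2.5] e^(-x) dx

f(x) = e^(-x)
a = 1.25, b = 2.5, n = 4
h = (b - a)/n = 0.312500

Simpson's rule: (h/3)[f(x₀) + 4f(x₁) + 2f(x₂) + ... + f(xₙ)]

x_0 = 1.2500, f(x_0) = 0.286505, coefficient = 1
x_1 = 1.5625, f(x_1) = 0.209611, coefficient = 4
x_2 = 1.8750, f(x_2) = 0.153355, coefficient = 2
x_3 = 2.1875, f(x_3) = 0.112197, coefficient = 4
x_4 = 2.5000, f(x_4) = 0.082085, coefficient = 1

I ≈ (0.312500/3) × 1.962533 = 0.204431
Exact value: 0.204420
Error: 0.000011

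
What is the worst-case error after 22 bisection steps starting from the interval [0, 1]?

Bisection error bound: |error| ≤ (b-a)/2^n
|error| ≤ (1 - 0)/2^22 = 1/2^22
|error| ≤ 0.0000002384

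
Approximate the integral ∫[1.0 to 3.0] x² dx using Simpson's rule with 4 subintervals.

f(x) = x²
a = 1.0, b = 3.0, n = 4
h = (b - a)/n = 0.500000

Simpson's rule: (h/3)[f(x₀) + 4f(x₁) + 2f(x₂) + ... + f(xₙ)]

x_0 = 1.0000, f(x_0) = 1.000000, coefficient = 1
x_1 = 1.5000, f(x_1) = 2.250000, coefficient = 4
x_2 = 2.0000, f(x_2) = 4.000000, coefficient = 2
x_3 = 2.5000, f(x_3) = 6.250000, coefficient = 4
x_4 = 3.0000, f(x_4) = 9.000000, coefficient = 1

I ≈ (0.500000/3) × 52.000000 = 8.666667
Exact value: 8.666667
Error: 0.000000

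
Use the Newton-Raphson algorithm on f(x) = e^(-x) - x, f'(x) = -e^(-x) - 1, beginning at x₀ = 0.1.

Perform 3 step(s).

f(x) = e^(-x) - x
f'(x) = -e^(-x) - 1
x₀ = 0.1

Newton-Raphson formula: x_{n+1} = x_n - f(x_n)/f'(x_n)

Iteration 1:
  f(0.100000) = 0.804837
  f'(0.100000) = -1.904837
  x_1 = 0.100000 - 0.804837/(-1.904837) = 0.522523
Iteration 2:
  f(0.522523) = 0.070500
  f'(0.522523) = -1.593023
  x_2 = 0.522523 - 0.070500/(-1.593023) = 0.566778
Iteration 3:
  f(0.566778) = 0.000572
  f'(0.566778) = -1.567350
  x_3 = 0.566778 - 0.000572/(-1.567350) = 0.567143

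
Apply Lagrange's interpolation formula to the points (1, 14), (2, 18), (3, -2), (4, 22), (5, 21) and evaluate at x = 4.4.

Lagrange interpolation formula:
P(x) = Σ yᵢ × Lᵢ(x)
where Lᵢ(x) = Π_{j≠i} (x - xⱼ)/(xᵢ - xⱼ)

L_0(4.4) = (4.4 - 2)/(1 - 2) × (4.4 - 3)/(1 - 3) × (4.4 - 4)/(1 - 4) × (4.4 - 5)/(1 - 5) = -0.033600
L_1(4.4) = (4.4 - 1)/(2 - 1) × (4.4 - 3)/(2 - 3) × (4.4 - 4)/(2 - 4) × (4.4 - 5)/(2 - 5) = 0.190400
L_2(4.4) = (4.4 - 1)/(3 - 1) × (4.4 - 2)/(3 - 2) × (4.4 - 4)/(3 - 4) × (4.4 - 5)/(3 - 5) = -0.489600
L_3(4.4) = (4.4 - 1)/(4 - 1) × (4.4 - 2)/(4 - 2) × (4.4 - 3)/(4 - 3) × (4.4 - 5)/(4 - 5) = 1.142400
L_4(4.4) = (4.4 - 1)/(5 - 1) × (4.4 - 2)/(5 - 2) × (4.4 - 3)/(5 - 3) × (4.4 - 4)/(5 - 4) = 0.190400

P(4.4) = 14×L_0(4.4) + 18×L_1(4.4) + (-2)×L_2(4.4) + 22×L_3(4.4) + 21×L_4(4.4)
P(4.4) = 33.067200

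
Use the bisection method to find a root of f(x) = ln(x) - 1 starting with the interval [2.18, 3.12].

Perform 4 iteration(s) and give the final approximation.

f(x) = ln(x) - 1
Initial interval: [2.18, 3.12]

Iteration 1:
  c_1 = (2.180000 + 3.120000)/2 = 2.650000
  f(c_1) = f(2.650000) = -0.025440
  f(a) × f(c) ≥ 0, new interval: [2.650000, 3.120000]
Iteration 2:
  c_2 = (2.650000 + 3.120000)/2 = 2.885000
  f(c_2) = f(2.885000) = 0.059525
  f(a) × f(c) < 0, new interval: [2.650000, 2.885000]
Iteration 3:
  c_3 = (2.650000 + 2.885000)/2 = 2.767500
  f(c_3) = f(2.767500) = 0.017944
  f(a) × f(c) < 0, new interval: [2.650000, 2.767500]
Iteration 4:
  c_4 = (2.650000 + 2.767500)/2 = 2.708750
  f(c_4) = f(2.708750) = -0.003513
  f(a) × f(c) ≥ 0, new interval: [2.708750, 2.767500]

After 4 iteration(s), the approximation is c_4 = 2.708750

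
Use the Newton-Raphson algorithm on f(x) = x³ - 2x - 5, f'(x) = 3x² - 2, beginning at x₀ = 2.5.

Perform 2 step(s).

f(x) = x³ - 2x - 5
f'(x) = 3x² - 2
x₀ = 2.5

Newton-Raphson formula: x_{n+1} = x_n - f(x_n)/f'(x_n)

Iteration 1:
  f(2.500000) = 5.625000
  f'(2.500000) = 16.750000
  x_1 = 2.500000 - 5.625000/16.750000 = 2.164179
Iteration 2:
  f(2.164179) = 0.807945
  f'(2.164179) = 12.051014
  x_2 = 2.164179 - 0.807945/12.051014 = 2.097135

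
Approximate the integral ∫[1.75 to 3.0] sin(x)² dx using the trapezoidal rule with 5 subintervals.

f(x) = sin(x)²
a = 1.75, b = 3.0, n = 5
h = (b - a)/n = 0.250000

Trapezoidal rule: (h/2)[f(x₀) + 2f(x₁) + 2f(x₂) + ... + f(xₙ)]

x_0 = 1.7500, f(x_0) = 0.968228, coefficient = 1
x_1 = 2.0000, f(x_1) = 0.826822, coefficient = 2
x_2 = 2.2500, f(x_2) = 0.605398, coefficient = 2
x_3 = 2.5000, f(x_3) = 0.358169, coefficient = 2
x_4 = 2.7500, f(x_4) = 0.145665, coefficient = 2
x_5 = 3.0000, f(x_5) = 0.019915, coefficient = 1

I ≈ (0.250000/2) × 4.860251 = 0.607531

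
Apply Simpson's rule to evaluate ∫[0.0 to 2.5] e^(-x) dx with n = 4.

f(x) = e^(-x)
a = 0.0, b = 2.5, n = 4
h = (b - a)/n = 0.625000

Simpson's rule: (h/3)[f(x₀) + 4f(x₁) + 2f(x₂) + ... + f(xₙ)]

x_0 = 0.0000, f(x_0) = 1.000000, coefficient = 1
x_1 = 0.6250, f(x_1) = 0.535261, coefficient = 4
x_2 = 1.2500, f(x_2) = 0.286505, coefficient = 2
x_3 = 1.8750, f(x_3) = 0.153355, coefficient = 4
x_4 = 2.5000, f(x_4) = 0.082085, coefficient = 1

I ≈ (0.625000/3) × 4.409560 = 0.918658
Exact value: 0.917915
Error: 0.000743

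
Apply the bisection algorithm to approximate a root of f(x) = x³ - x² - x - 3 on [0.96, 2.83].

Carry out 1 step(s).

f(x) = x³ - x² - x - 3
Initial interval: [0.96, 2.83]

Iteration 1:
  c_1 = (0.960000 + 2.830000)/2 = 1.895000
  f(c_1) = f(1.895000) = -1.681033
  f(a) × f(c) ≥ 0, new interval: [1.895000, 2.830000]

After 1 iteration(s), the approximation is c_1 = 1.895000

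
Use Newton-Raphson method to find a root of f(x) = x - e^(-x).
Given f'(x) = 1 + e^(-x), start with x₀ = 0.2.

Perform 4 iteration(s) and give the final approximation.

f(x) = x - e^(-x)
f'(x) = 1 + e^(-x)
x₀ = 0.2

Newton-Raphson formula: x_{n+1} = x_n - f(x_n)/f'(x_n)

Iteration 1:
  f(0.200000) = -0.618731
  f'(0.200000) = 1.818731
  x_1 = 0.200000 - (-0.618731)/1.818731 = 0.540199
Iteration 2:
  f(0.540199) = -0.042433
  f'(0.540199) = 1.582632
  x_2 = 0.540199 - (-0.042433)/1.582632 = 0.567011
Iteration 3:
  f(0.567011) = -0.000208
  f'(0.567011) = 1.567218
  x_3 = 0.567011 - (-0.000208)/1.567218 = 0.567143
Iteration 4:
  f(0.567143) = 0.000000
  f'(0.567143) = 1.567143
  x_4 = 0.567143 - 0.000000/1.567143 = 0.567143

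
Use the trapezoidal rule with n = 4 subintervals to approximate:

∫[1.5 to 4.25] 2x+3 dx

f(x) = 2x+3
a = 1.5, b = 4.25, n = 4
h = (b - a)/n = 0.687500

Trapezoidal rule: (h/2)[f(x₀) + 2f(x₁) + 2f(x₂) + ... + f(xₙ)]

x_0 = 1.5000, f(x_0) = 6.000000, coefficient = 1
x_1 = 2.1875, f(x_1) = 7.375000, coefficient = 2
x_2 = 2.8750, f(x_2) = 8.750000, coefficient = 2
x_3 = 3.5625, f(x_3) = 10.125000, coefficient = 2
x_4 = 4.2500, f(x_4) = 11.500000, coefficient = 1

I ≈ (0.687500/2) × 70.000000 = 24.062500
Exact value: 24.062500
Error: 0.000000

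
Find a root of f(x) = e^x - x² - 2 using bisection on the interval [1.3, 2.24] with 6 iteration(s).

f(x) = e^x - x² - 2
Initial interval: [1.3, 2.24]

Iteration 1:
  c_1 = (1.300000 + 2.240000)/2 = 1.770000
  f(c_1) = f(1.770000) = 0.737953
  f(a) × f(c) < 0, new interval: [1.300000, 1.770000]
Iteration 2:
  c_2 = (1.300000 + 1.770000)/2 = 1.535000
  f(c_2) = f(1.535000) = 0.285101
  f(a) × f(c) < 0, new interval: [1.300000, 1.535000]
Iteration 3:
  c_3 = (1.300000 + 1.535000)/2 = 1.417500
  f(c_3) = f(1.417500) = 0.117484
  f(a) × f(c) < 0, new interval: [1.300000, 1.417500]
Iteration 4:
  c_4 = (1.300000 + 1.417500)/2 = 1.358750
  f(c_4) = f(1.358750) = 0.045125
  f(a) × f(c) < 0, new interval: [1.300000, 1.358750]
Iteration 5:
  c_5 = (1.300000 + 1.358750)/2 = 1.329375
  f(c_5) = f(1.329375) = 0.011443
  f(a) × f(c) < 0, new interval: [1.300000, 1.329375]
Iteration 6:
  c_6 = (1.300000 + 1.329375)/2 = 1.314688
  f(c_6) = f(1.314688) = -0.004816
  f(a) × f(c) ≥ 0, new interval: [1.314688, 1.329375]

After 6 iteration(s), the approximation is c_6 = 1.314688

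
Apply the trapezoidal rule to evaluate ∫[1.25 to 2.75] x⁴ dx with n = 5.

f(x) = x⁴
a = 1.25, b = 2.75, n = 5
h = (b - a)/n = 0.300000

Trapezoidal rule: (h/2)[f(x₀) + 2f(x₁) + 2f(x₂) + ... + f(xₙ)]

x_0 = 1.2500, f(x_0) = 2.441406, coefficient = 1
x_1 = 1.5500, f(x_1) = 5.772006, coefficient = 2
x_2 = 1.8500, f(x_2) = 11.713506, coefficient = 2
x_3 = 2.1500, f(x_3) = 21.367506, coefficient = 2
x_4 = 2.4500, f(x_4) = 36.030006, coefficient = 2
x_5 = 2.7500, f(x_5) = 57.191406, coefficient = 1

I ≈ (0.300000/2) × 209.398863 = 31.409829
Exact value: 30.844922
Error: 0.564908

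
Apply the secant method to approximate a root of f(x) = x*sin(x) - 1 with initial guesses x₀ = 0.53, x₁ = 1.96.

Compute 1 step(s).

f(x) = x*sin(x) - 1
x₀ = 0.53, x₁ = 1.96

Secant formula: x_{n+1} = x_n - f(x_n)(x_n - x_{n-1})/(f(x_n) - f(x_{n-1}))

Iteration 1:
  f(0.530000) = -0.732067
  f(1.960000) = 0.813415
  x_2 = 1.960000 - 0.813415×(1.960000 - 0.530000)/(0.813415 - (-0.732067))
       = 1.207366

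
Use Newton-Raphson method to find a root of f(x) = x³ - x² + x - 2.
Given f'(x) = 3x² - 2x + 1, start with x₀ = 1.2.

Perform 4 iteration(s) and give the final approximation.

f(x) = x³ - x² + x - 2
f'(x) = 3x² - 2x + 1
x₀ = 1.2

Newton-Raphson formula: x_{n+1} = x_n - f(x_n)/f'(x_n)

Iteration 1:
  f(1.200000) = -0.512000
  f'(1.200000) = 2.920000
  x_1 = 1.200000 - (-0.512000)/2.920000 = 1.375342
Iteration 2:
  f(1.375342) = 0.085328
  f'(1.375342) = 3.924016
  x_2 = 1.375342 - 0.085328/3.924016 = 1.353597
Iteration 3:
  f(1.353597) = 0.001468
  f'(1.353597) = 3.789483
  x_3 = 1.353597 - 0.001468/3.789483 = 1.353210
Iteration 4:
  f(1.353210) = 0.000000
  f'(1.353210) = 3.787112
  x_4 = 1.353210 - 0.000000/3.787112 = 1.353210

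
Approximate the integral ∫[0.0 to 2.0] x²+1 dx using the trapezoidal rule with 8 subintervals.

f(x) = x²+1
a = 0.0, b = 2.0, n = 8
h = (b - a)/n = 0.250000

Trapezoidal rule: (h/2)[f(x₀) + 2f(x₁) + 2f(x₂) + ... + f(xₙ)]

x_0 = 0.0000, f(x_0) = 1.000000, coefficient = 1
x_1 = 0.2500, f(x_1) = 1.062500, coefficient = 2
x_2 = 0.5000, f(x_2) = 1.250000, coefficient = 2
x_3 = 0.7500, f(x_3) = 1.562500, coefficient = 2
x_4 = 1.0000, f(x_4) = 2.000000, coefficient = 2
x_5 = 1.2500, f(x_5) = 2.562500, coefficient = 2
x_6 = 1.5000, f(x_6) = 3.250000, coefficient = 2
x_7 = 1.7500, f(x_7) = 4.062500, coefficient = 2
x_8 = 2.0000, f(x_8) = 5.000000, coefficient = 1

I ≈ (0.250000/2) × 37.500000 = 4.687500
Exact value: 4.666667
Error: 0.020833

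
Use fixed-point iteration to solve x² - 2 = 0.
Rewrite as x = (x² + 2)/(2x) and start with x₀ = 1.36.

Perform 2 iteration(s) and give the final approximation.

Equation: x² - 2 = 0
Fixed-point form: x = (x² + 2)/(2x)
x₀ = 1.36

x_1 = g(1.360000) = 1.415294
x_2 = g(1.415294) = 1.414214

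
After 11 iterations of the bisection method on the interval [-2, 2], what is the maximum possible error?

Bisection error bound: |error| ≤ (b-a)/2^n
|error| ≤ (2 - (-2))/2^11 = 4/2^11
|error| ≤ 0.0019531250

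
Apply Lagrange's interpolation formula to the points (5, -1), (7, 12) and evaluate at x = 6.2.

Lagrange interpolation formula:
P(x) = Σ yᵢ × Lᵢ(x)
where Lᵢ(x) = Π_{j≠i} (x - xⱼ)/(xᵢ - xⱼ)

L_0(6.2) = (6.2 - 7)/(5 - 7) = 0.400000
L_1(6.2) = (6.2 - 5)/(7 - 5) = 0.600000

P(6.2) = (-1)×L_0(6.2) + 12×L_1(6.2)
P(6.2) = 6.800000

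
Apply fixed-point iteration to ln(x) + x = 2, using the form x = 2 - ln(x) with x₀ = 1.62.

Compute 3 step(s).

Equation: ln(x) + x = 2
Fixed-point form: x = 2 - ln(x)
x₀ = 1.62

x_1 = g(1.620000) = 1.517574
x_2 = g(1.517574) = 1.582887
x_3 = g(1.582887) = 1.540750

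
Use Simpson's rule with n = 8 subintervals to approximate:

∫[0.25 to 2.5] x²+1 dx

f(x) = x²+1
a = 0.25, b = 2.5, n = 8
h = (b - a)/n = 0.281250

Simpson's rule: (h/3)[f(x₀) + 4f(x₁) + 2f(x₂) + ... + f(xₙ)]

x_0 = 0.2500, f(x_0) = 1.062500, coefficient = 1
x_1 = 0.5312, f(x_1) = 1.282227, coefficient = 4
x_2 = 0.8125, f(x_2) = 1.660156, coefficient = 2
x_3 = 1.0938, f(x_3) = 2.196289, coefficient = 4
x_4 = 1.3750, f(x_4) = 2.890625, coefficient = 2
x_5 = 1.6562, f(x_5) = 3.743164, coefficient = 4
x_6 = 1.9375, f(x_6) = 4.753906, coefficient = 2
x_7 = 2.2188, f(x_7) = 5.922852, coefficient = 4
x_8 = 2.5000, f(x_8) = 7.250000, coefficient = 1

I ≈ (0.281250/3) × 79.500000 = 7.453125
Exact value: 7.453125
Error: 0.000000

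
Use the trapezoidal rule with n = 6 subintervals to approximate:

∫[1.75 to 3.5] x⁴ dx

f(x) = x⁴
a = 1.75, b = 3.5, n = 6
h = (b - a)/n = 0.291667

Trapezoidal rule: (h/2)[f(x₀) + 2f(x₁) + 2f(x₂) + ... + f(xₙ)]

x_0 = 1.7500, f(x_0) = 9.378906, coefficient = 1
x_1 = 2.0417, f(x_1) = 17.375582, coefficient = 2
x_2 = 2.3333, f(x_2) = 29.641975, coefficient = 2
x_3 = 2.6250, f(x_3) = 47.480713, coefficient = 2
x_4 = 2.9167, f(x_4) = 72.368104, coefficient = 2
x_5 = 3.2083, f(x_5) = 105.954141, coefficient = 2
x_6 = 3.5000, f(x_6) = 150.062500, coefficient = 1

I ≈ (0.291667/2) × 705.082435 = 102.824522
Exact value: 101.761133
Error: 1.063389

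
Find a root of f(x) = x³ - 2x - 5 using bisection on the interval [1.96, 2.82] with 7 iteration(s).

f(x) = x³ - 2x - 5
Initial interval: [1.96, 2.82]

Iteration 1:
  c_1 = (1.960000 + 2.820000)/2 = 2.390000
  f(c_1) = f(2.390000) = 3.871919
  f(a) × f(c) < 0, new interval: [1.960000, 2.390000]
Iteration 2:
  c_2 = (1.960000 + 2.390000)/2 = 2.175000
  f(c_2) = f(2.175000) = 0.939109
  f(a) × f(c) < 0, new interval: [1.960000, 2.175000]
Iteration 3:
  c_3 = (1.960000 + 2.175000)/2 = 2.067500
  f(c_3) = f(2.067500) = -0.297355
  f(a) × f(c) ≥ 0, new interval: [2.067500, 2.175000]
Iteration 4:
  c_4 = (2.067500 + 2.175000)/2 = 2.121250
  f(c_4) = f(2.121250) = 0.302492
  f(a) × f(c) < 0, new interval: [2.067500, 2.121250]
Iteration 5:
  c_5 = (2.067500 + 2.121250)/2 = 2.094375
  f(c_5) = f(2.094375) = -0.001970
  f(a) × f(c) ≥ 0, new interval: [2.094375, 2.121250]
Iteration 6:
  c_6 = (2.094375 + 2.121250)/2 = 2.107812
  f(c_6) = f(2.107812) = 0.149119
  f(a) × f(c) < 0, new interval: [2.094375, 2.107812]
Iteration 7:
  c_7 = (2.094375 + 2.107812)/2 = 2.101094
  f(c_7) = f(2.101094) = 0.073290
  f(a) × f(c) < 0, new interval: [2.094375, 2.101094]

After 7 iteration(s), the approximation is c_7 = 2.101094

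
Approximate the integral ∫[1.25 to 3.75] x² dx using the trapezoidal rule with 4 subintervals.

f(x) = x²
a = 1.25, b = 3.75, n = 4
h = (b - a)/n = 0.625000

Trapezoidal rule: (h/2)[f(x₀) + 2f(x₁) + 2f(x₂) + ... + f(xₙ)]

x_0 = 1.2500, f(x_0) = 1.562500, coefficient = 1
x_1 = 1.8750, f(x_1) = 3.515625, coefficient = 2
x_2 = 2.5000, f(x_2) = 6.250000, coefficient = 2
x_3 = 3.1250, f(x_3) = 9.765625, coefficient = 2
x_4 = 3.7500, f(x_4) = 14.062500, coefficient = 1

I ≈ (0.625000/2) × 54.687500 = 17.089844
Exact value: 16.927083
Error: 0.162760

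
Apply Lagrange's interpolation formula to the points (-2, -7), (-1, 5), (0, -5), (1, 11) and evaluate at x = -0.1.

Lagrange interpolation formula:
P(x) = Σ yᵢ × Lᵢ(x)
where Lᵢ(x) = Π_{j≠i} (x - xⱼ)/(xᵢ - xⱼ)

L_0(-0.1) = (-0.1 - (-1))/(-2 - (-1)) × (-0.1 - 0)/(-2 - 0) × (-0.1 - 1)/(-2 - 1) = -0.016500
L_1(-0.1) = (-0.1 - (-2))/(-1 - (-2)) × (-0.1 - 0)/(-1 - 0) × (-0.1 - 1)/(-1 - 1) = 0.104500
L_2(-0.1) = (-0.1 - (-2))/(0 - (-2)) × (-0.1 - (-1))/(0 - (-1)) × (-0.1 - 1)/(0 - 1) = 0.940500
L_3(-0.1) = (-0.1 - (-2))/(1 - (-2)) × (-0.1 - (-1))/(1 - (-1)) × (-0.1 - 0)/(1 - 0) = -0.028500

P(-0.1) = (-7)×L_0(-0.1) + 5×L_1(-0.1) + (-5)×L_2(-0.1) + 11×L_3(-0.1)
P(-0.1) = -4.378000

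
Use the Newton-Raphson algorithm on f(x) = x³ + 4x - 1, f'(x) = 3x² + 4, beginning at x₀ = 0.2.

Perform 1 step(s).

f(x) = x³ + 4x - 1
f'(x) = 3x² + 4
x₀ = 0.2

Newton-Raphson formula: x_{n+1} = x_n - f(x_n)/f'(x_n)

Iteration 1:
  f(0.200000) = -0.192000
  f'(0.200000) = 4.120000
  x_1 = 0.200000 - (-0.192000)/4.120000 = 0.246602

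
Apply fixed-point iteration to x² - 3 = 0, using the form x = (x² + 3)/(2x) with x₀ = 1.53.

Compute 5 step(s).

Equation: x² - 3 = 0
Fixed-point form: x = (x² + 3)/(2x)
x₀ = 1.53

x_1 = g(1.530000) = 1.745392
x_2 = g(1.745392) = 1.732102
x_3 = g(1.732102) = 1.732051
x_4 = g(1.732051) = 1.732051
x_5 = g(1.732051) = 1.732051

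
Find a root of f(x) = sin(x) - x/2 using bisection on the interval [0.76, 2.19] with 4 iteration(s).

f(x) = sin(x) - x/2
Initial interval: [0.76, 2.19]

Iteration 1:
  c_1 = (0.760000 + 2.190000)/2 = 1.475000
  f(c_1) = f(1.475000) = 0.257915
  f(a) × f(c) ≥ 0, new interval: [1.475000, 2.190000]
Iteration 2:
  c_2 = (1.475000 + 2.190000)/2 = 1.832500
  f(c_2) = f(1.832500) = 0.049701
  f(a) × f(c) ≥ 0, new interval: [1.832500, 2.190000]
Iteration 3:
  c_3 = (1.832500 + 2.190000)/2 = 2.011250
  f(c_3) = f(2.011250) = -0.101067
  f(a) × f(c) < 0, new interval: [1.832500, 2.011250]
Iteration 4:
  c_4 = (1.832500 + 2.011250)/2 = 1.921875
  f(c_4) = f(1.921875) = -0.021935
  f(a) × f(c) < 0, new interval: [1.832500, 1.921875]

After 4 iteration(s), the approximation is c_4 = 1.921875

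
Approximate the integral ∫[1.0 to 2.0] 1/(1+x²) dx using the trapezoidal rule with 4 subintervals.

f(x) = 1/(1+x²)
a = 1.0, b = 2.0, n = 4
h = (b - a)/n = 0.250000

Trapezoidal rule: (h/2)[f(x₀) + 2f(x₁) + 2f(x₂) + ... + f(xₙ)]

x_0 = 1.0000, f(x_0) = 0.500000, coefficient = 1
x_1 = 1.2500, f(x_1) = 0.390244, coefficient = 2
x_2 = 1.5000, f(x_2) = 0.307692, coefficient = 2
x_3 = 1.7500, f(x_3) = 0.246154, coefficient = 2
x_4 = 2.0000, f(x_4) = 0.200000, coefficient = 1

I ≈ (0.250000/2) × 2.588180 = 0.323523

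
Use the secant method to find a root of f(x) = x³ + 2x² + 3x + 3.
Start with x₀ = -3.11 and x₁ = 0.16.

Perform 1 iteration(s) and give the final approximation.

f(x) = x³ + 2x² + 3x + 3
x₀ = -3.11, x₁ = 0.16

Secant formula: x_{n+1} = x_n - f(x_n)(x_n - x_{n-1})/(f(x_n) - f(x_{n-1}))

Iteration 1:
  f(-3.110000) = -17.066031
  f(0.160000) = 3.535296
  x_2 = 0.160000 - 3.535296×(0.160000 - (-3.110000))/(3.535296 - (-17.066031))
       = -0.401149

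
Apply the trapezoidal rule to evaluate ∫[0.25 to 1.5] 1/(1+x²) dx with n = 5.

f(x) = 1/(1+x²)
a = 0.25, b = 1.5, n = 5
h = (b - a)/n = 0.250000

Trapezoidal rule: (h/2)[f(x₀) + 2f(x₁) + 2f(x₂) + ... + f(xₙ)]

x_0 = 0.2500, f(x_0) = 0.941176, coefficient = 1
x_1 = 0.5000, f(x_1) = 0.800000, coefficient = 2
x_2 = 0.7500, f(x_2) = 0.640000, coefficient = 2
x_3 = 1.0000, f(x_3) = 0.500000, coefficient = 2
x_4 = 1.2500, f(x_4) = 0.390244, coefficient = 2
x_5 = 1.5000, f(x_5) = 0.307692, coefficient = 1

I ≈ (0.250000/2) × 5.909357 = 0.738670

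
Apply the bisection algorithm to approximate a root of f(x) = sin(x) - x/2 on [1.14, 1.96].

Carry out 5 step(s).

f(x) = sin(x) - x/2
Initial interval: [1.14, 1.96]

Iteration 1:
  c_1 = (1.140000 + 1.960000)/2 = 1.550000
  f(c_1) = f(1.550000) = 0.224784
  f(a) × f(c) ≥ 0, new interval: [1.550000, 1.960000]
Iteration 2:
  c_2 = (1.550000 + 1.960000)/2 = 1.755000
  f(c_2) = f(1.755000) = 0.105582
  f(a) × f(c) ≥ 0, new interval: [1.755000, 1.960000]
Iteration 3:
  c_3 = (1.755000 + 1.960000)/2 = 1.857500
  f(c_3) = f(1.857500) = 0.030431
  f(a) × f(c) ≥ 0, new interval: [1.857500, 1.960000]
Iteration 4:
  c_4 = (1.857500 + 1.960000)/2 = 1.908750
  f(c_4) = f(1.908750) = -0.010940
  f(a) × f(c) < 0, new interval: [1.857500, 1.908750]
Iteration 5:
  c_5 = (1.857500 + 1.908750)/2 = 1.883125
  f(c_5) = f(1.883125) = 0.010058
  f(a) × f(c) ≥ 0, new interval: [1.883125, 1.908750]

After 5 iteration(s), the approximation is c_5 = 1.883125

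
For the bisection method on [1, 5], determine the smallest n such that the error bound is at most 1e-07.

We need (b-a)/2^n ≤ 1e-07
(5 - 1)/2^n ≤ 1e-07
4/2^n ≤ 1e-07
2^n ≥ 40000000
n ≥ log₂(40000000) = 25.25
n ≥ 26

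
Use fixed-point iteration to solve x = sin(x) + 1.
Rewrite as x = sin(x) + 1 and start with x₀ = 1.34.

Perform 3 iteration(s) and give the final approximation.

Equation: x = sin(x) + 1
Fixed-point form: x = sin(x) + 1
x₀ = 1.34

x_1 = g(1.340000) = 1.973485
x_2 = g(1.973485) = 1.920011
x_3 = g(1.920011) = 1.939642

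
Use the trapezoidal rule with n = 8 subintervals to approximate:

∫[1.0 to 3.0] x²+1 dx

f(x) = x²+1
a = 1.0, b = 3.0, n = 8
h = (b - a)/n = 0.250000

Trapezoidal rule: (h/2)[f(x₀) + 2f(x₁) + 2f(x₂) + ... + f(xₙ)]

x_0 = 1.0000, f(x_0) = 2.000000, coefficient = 1
x_1 = 1.2500, f(x_1) = 2.562500, coefficient = 2
x_2 = 1.5000, f(x_2) = 3.250000, coefficient = 2
x_3 = 1.7500, f(x_3) = 4.062500, coefficient = 2
x_4 = 2.0000, f(x_4) = 5.000000, coefficient = 2
x_5 = 2.2500, f(x_5) = 6.062500, coefficient = 2
x_6 = 2.5000, f(x_6) = 7.250000, coefficient = 2
x_7 = 2.7500, f(x_7) = 8.562500, coefficient = 2
x_8 = 3.0000, f(x_8) = 10.000000, coefficient = 1

I ≈ (0.250000/2) × 85.500000 = 10.687500
Exact value: 10.666667
Error: 0.020833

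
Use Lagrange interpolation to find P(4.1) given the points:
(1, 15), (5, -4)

Lagrange interpolation formula:
P(x) = Σ yᵢ × Lᵢ(x)
where Lᵢ(x) = Π_{j≠i} (x - xⱼ)/(xᵢ - xⱼ)

L_0(4.1) = (4.1 - 5)/(1 - 5) = 0.225000
L_1(4.1) = (4.1 - 1)/(5 - 1) = 0.775000

P(4.1) = 15×L_0(4.1) + (-4)×L_1(4.1)
P(4.1) = 0.275000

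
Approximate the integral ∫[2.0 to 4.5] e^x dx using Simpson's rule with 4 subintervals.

f(x) = e^x
a = 2.0, b = 4.5, n = 4
h = (b - a)/n = 0.625000

Simpson's rule: (h/3)[f(x₀) + 4f(x₁) + 2f(x₂) + ... + f(xₙ)]

x_0 = 2.0000, f(x_0) = 7.389056, coefficient = 1
x_1 = 2.6250, f(x_1) = 13.804574, coefficient = 4
x_2 = 3.2500, f(x_2) = 25.790340, coefficient = 2
x_3 = 3.8750, f(x_3) = 48.182698, coefficient = 4
x_4 = 4.5000, f(x_4) = 90.017131, coefficient = 1

I ≈ (0.625000/3) × 396.935957 = 82.694991
Exact value: 82.628075
Error: 0.066916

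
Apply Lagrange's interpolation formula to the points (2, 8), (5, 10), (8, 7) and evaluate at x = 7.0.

Lagrange interpolation formula:
P(x) = Σ yᵢ × Lᵢ(x)
where Lᵢ(x) = Π_{j≠i} (x - xⱼ)/(xᵢ - xⱼ)

L_0(7.0) = (7.0 - 5)/(2 - 5) × (7.0 - 8)/(2 - 8) = -0.111111
L_1(7.0) = (7.0 - 2)/(5 - 2) × (7.0 - 8)/(5 - 8) = 0.555556
L_2(7.0) = (7.0 - 2)/(8 - 2) × (7.0 - 5)/(8 - 5) = 0.555556

P(7.0) = 8×L_0(7.0) + 10×L_1(7.0) + 7×L_2(7.0)
P(7.0) = 8.555556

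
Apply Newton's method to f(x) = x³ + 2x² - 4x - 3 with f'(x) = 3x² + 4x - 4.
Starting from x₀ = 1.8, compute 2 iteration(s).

f(x) = x³ + 2x² - 4x - 3
f'(x) = 3x² + 4x - 4
x₀ = 1.8

Newton-Raphson formula: x_{n+1} = x_n - f(x_n)/f'(x_n)

Iteration 1:
  f(1.800000) = 2.112000
  f'(1.800000) = 12.920000
  x_1 = 1.800000 - 2.112000/12.920000 = 1.636533
Iteration 2:
  f(1.636533) = 0.193372
  f'(1.636533) = 10.580846
  x_2 = 1.636533 - 0.193372/10.580846 = 1.618257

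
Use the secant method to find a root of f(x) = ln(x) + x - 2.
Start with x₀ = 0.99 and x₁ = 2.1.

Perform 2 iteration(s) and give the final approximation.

f(x) = ln(x) + x - 2
x₀ = 0.99, x₁ = 2.1

Secant formula: x_{n+1} = x_n - f(x_n)(x_n - x_{n-1})/(f(x_n) - f(x_{n-1}))

Iteration 1:
  f(0.990000) = -1.020050
  f(2.100000) = 0.841937
  x_2 = 2.100000 - 0.841937×(2.100000 - 0.990000)/(0.841937 - (-1.020050))
       = 1.598090
Iteration 2:
  f(2.100000) = 0.841937
  f(1.598090) = 0.066899
  x_3 = 1.598090 - 0.066899×(1.598090 - 2.100000)/(0.066899 - 0.841937)
       = 1.554767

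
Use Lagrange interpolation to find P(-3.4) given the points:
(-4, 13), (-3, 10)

Lagrange interpolation formula:
P(x) = Σ yᵢ × Lᵢ(x)
where Lᵢ(x) = Π_{j≠i} (x - xⱼ)/(xᵢ - xⱼ)

L_0(-3.4) = (-3.4 - (-3))/(-4 - (-3)) = 0.400000
L_1(-3.4) = (-3.4 - (-4))/(-3 - (-4)) = 0.600000

P(-3.4) = 13×L_0(-3.4) + 10×L_1(-3.4)
P(-3.4) = 11.200000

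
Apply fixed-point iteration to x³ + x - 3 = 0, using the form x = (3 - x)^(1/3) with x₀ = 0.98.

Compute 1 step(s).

Equation: x³ + x - 3 = 0
Fixed-point form: x = (3 - x)^(1/3)
x₀ = 0.98

x_1 = g(0.980000) = 1.264107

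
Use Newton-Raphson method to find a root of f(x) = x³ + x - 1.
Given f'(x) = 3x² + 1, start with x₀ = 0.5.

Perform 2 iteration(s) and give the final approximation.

f(x) = x³ + x - 1
f'(x) = 3x² + 1
x₀ = 0.5

Newton-Raphson formula: x_{n+1} = x_n - f(x_n)/f'(x_n)

Iteration 1:
  f(0.500000) = -0.375000
  f'(0.500000) = 1.750000
  x_1 = 0.500000 - (-0.375000)/1.750000 = 0.714286
Iteration 2:
  f(0.714286) = 0.078717
  f'(0.714286) = 2.530612
  x_2 = 0.714286 - 0.078717/2.530612 = 0.683180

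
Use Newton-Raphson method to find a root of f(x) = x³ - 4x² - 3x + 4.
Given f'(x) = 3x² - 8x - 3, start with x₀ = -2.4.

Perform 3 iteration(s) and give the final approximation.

f(x) = x³ - 4x² - 3x + 4
f'(x) = 3x² - 8x - 3
x₀ = -2.4

Newton-Raphson formula: x_{n+1} = x_n - f(x_n)/f'(x_n)

Iteration 1:
  f(-2.400000) = -25.664000
  f'(-2.400000) = 33.480000
  x_1 = -2.400000 - (-25.664000)/33.480000 = -1.633453
Iteration 2:
  f(-1.633453) = -6.130641
  f'(-1.633453) = 18.072127
  x_2 = -1.633453 - (-6.130641)/18.072127 = -1.294221
Iteration 3:
  f(-1.294221) = -0.985199
  f'(-1.294221) = 12.378792
  x_3 = -1.294221 - (-0.985199)/12.378792 = -1.214633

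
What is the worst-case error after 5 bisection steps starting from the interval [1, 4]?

Bisection error bound: |error| ≤ (b-a)/2^n
|error| ≤ (4 - 1)/2^5 = 3/2^5
|error| ≤ 0.0937500000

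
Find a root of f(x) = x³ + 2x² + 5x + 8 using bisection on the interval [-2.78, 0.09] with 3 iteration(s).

f(x) = x³ + 2x² + 5x + 8
Initial interval: [-2.78, 0.09]

Iteration 1:
  c_1 = (-2.780000 + 0.090000)/2 = -1.345000
  f(c_1) = f(-1.345000) = 2.459911
  f(a) × f(c) < 0, new interval: [-2.780000, -1.345000]
Iteration 2:
  c_2 = (-2.780000 + (-1.345000))/2 = -2.062500
  f(c_2) = f(-2.062500) = -2.578369
  f(a) × f(c) ≥ 0, new interval: [-2.062500, -1.345000]
Iteration 3:
  c_3 = (-2.062500 + (-1.345000))/2 = -1.703750
  f(c_3) = f(-1.703750) = 0.341194
  f(a) × f(c) < 0, new interval: [-2.062500, -1.703750]

After 3 iteration(s), the approximation is c_3 = -1.703750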